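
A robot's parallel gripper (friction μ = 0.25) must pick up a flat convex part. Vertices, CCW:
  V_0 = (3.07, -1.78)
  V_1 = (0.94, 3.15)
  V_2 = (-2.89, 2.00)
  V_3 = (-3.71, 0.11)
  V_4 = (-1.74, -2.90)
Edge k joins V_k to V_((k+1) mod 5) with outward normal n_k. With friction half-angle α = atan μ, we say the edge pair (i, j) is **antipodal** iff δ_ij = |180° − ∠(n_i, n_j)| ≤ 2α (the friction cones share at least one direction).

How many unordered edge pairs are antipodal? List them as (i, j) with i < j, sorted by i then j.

count = 2; pairs: (0,3), (1,4)

α = atan 0.25 = 14.04°;  2α = 28.07°
n_0 = (+0.9180, +0.3966)
n_1 = (-0.2876, +0.9578)
n_2 = (-0.9174, +0.3980)
n_3 = (-0.8367, -0.5476)
n_4 = (+0.2268, -0.9739)
  (0,1): δ = 96.65°  ·
  (0,2): δ = 46.82°  ·
  (0,3): δ = 9.84°  ✓
  (0,4): δ = 79.74°  ·
  (1,2): δ = 130.17°  ·
  (1,3): δ = 73.51°  ·
  (1,4): δ = 3.61°  ✓
  (2,3): δ = 123.34°  ·
  (2,4): δ = 53.44°  ·
  (3,4): δ = 110.10°  ·
antipodal pairs: 2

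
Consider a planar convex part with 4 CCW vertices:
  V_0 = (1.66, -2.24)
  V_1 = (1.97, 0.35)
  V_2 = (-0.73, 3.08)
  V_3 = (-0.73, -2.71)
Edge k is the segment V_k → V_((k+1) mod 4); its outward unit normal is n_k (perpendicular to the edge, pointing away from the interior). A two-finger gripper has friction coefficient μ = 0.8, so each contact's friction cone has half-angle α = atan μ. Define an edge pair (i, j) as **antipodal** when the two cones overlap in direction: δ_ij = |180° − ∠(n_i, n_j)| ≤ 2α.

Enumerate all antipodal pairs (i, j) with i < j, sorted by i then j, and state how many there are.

α = atan 0.8 = 38.66°;  2α = 77.32°
n_0 = (+0.9929, -0.1188)
n_1 = (+0.7110, +0.7032)
n_2 = (-1.0000, -0.0000)
n_3 = (+0.1930, -0.9812)
  (0,1): δ = 128.49°  ·
  (0,2): δ = 6.83°  ✓
  (0,3): δ = 107.95°  ·
  (1,2): δ = 44.68°  ✓
  (1,3): δ = 56.44°  ✓
  (2,3): δ = 78.87°  ·
antipodal pairs: 3

count = 3; pairs: (0,2), (1,2), (1,3)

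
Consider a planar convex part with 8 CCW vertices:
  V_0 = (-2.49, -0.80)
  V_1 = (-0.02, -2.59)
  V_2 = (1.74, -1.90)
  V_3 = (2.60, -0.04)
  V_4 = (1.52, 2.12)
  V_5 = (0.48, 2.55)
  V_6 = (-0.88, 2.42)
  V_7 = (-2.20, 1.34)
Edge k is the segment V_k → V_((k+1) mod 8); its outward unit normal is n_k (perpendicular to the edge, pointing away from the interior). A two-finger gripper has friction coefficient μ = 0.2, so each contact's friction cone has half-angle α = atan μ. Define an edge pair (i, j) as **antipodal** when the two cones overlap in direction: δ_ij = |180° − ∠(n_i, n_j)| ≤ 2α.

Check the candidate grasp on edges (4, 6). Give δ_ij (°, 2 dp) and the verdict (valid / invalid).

δ = 118.25°, invalid

α = atan 0.2 = 11.31°;  2α = 22.62°
edge 4: e_4 = (-1.04, +0.43);  n_4 = (+0.3821, +0.9241)
edge 6: e_6 = (-1.32, -1.08);  n_6 = (-0.6332, +0.7740)
∠(n_4, n_6) = 61.75°
δ = |180° − 61.75°| = 118.25°
118.25° > 2α = 22.62°  →  invalid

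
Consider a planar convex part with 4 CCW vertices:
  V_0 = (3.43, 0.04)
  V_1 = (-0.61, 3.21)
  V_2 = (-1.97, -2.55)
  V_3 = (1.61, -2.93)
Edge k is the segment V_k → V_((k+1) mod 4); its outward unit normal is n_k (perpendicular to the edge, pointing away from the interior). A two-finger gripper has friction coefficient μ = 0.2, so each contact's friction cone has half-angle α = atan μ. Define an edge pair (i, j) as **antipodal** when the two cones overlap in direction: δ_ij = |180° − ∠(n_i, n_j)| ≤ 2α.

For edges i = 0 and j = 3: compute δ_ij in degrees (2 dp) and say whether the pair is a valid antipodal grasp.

δ = 96.62°, invalid

α = atan 0.2 = 11.31°;  2α = 22.62°
edge 0: e_0 = (-4.04, +3.17);  n_0 = (+0.6173, +0.7867)
edge 3: e_3 = (+1.82, +2.97);  n_3 = (+0.8526, -0.5225)
∠(n_0, n_3) = 83.38°
δ = |180° − 83.38°| = 96.62°
96.62° > 2α = 22.62°  →  invalid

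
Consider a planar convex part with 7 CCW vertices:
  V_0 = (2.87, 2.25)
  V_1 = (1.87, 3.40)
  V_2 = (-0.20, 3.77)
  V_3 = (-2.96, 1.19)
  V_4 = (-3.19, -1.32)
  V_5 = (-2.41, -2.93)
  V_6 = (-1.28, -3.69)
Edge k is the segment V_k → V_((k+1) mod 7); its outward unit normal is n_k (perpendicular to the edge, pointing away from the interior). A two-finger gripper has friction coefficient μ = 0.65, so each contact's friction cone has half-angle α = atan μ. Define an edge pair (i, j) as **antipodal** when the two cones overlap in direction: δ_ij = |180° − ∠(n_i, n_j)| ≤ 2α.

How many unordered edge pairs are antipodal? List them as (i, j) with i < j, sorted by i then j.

α = atan 0.65 = 33.02°;  2α = 66.05°
n_0 = (+0.7546, +0.6562)
n_1 = (+0.1760, +0.9844)
n_2 = (-0.6829, +0.7305)
n_3 = (-0.9958, +0.0913)
n_4 = (-0.8999, -0.4360)
n_5 = (-0.5581, -0.8298)
n_6 = (+0.8198, -0.5727)
  (0,1): δ = 141.14°  ·
  (0,2): δ = 87.94°  ·
  (0,3): δ = 46.24°  ✓
  (0,4): δ = 15.16°  ✓
  (0,5): δ = 15.07°  ✓
  (0,6): δ = 104.05°  ·
  (1,2): δ = 126.80°  ·
  (1,3): δ = 85.10°  ·
  (1,4): δ = 54.02°  ✓
  (1,5): δ = 23.79°  ✓
  (1,6): δ = 65.19°  ✓
  (2,3): δ = 138.31°  ·
  (2,4): δ = 107.22°  ·
  (2,5): δ = 76.99°  ·
  (2,6): δ = 11.99°  ✓
  (3,4): δ = 148.92°  ·
  (3,5): δ = 118.69°  ·
  (3,6): δ = 29.70°  ✓
  (4,5): δ = 149.77°  ·
  (4,6): δ = 60.79°  ✓
  (5,6): δ = 91.02°  ·
antipodal pairs: 9

count = 9; pairs: (0,3), (0,4), (0,5), (1,4), (1,5), (1,6), (2,6), (3,6), (4,6)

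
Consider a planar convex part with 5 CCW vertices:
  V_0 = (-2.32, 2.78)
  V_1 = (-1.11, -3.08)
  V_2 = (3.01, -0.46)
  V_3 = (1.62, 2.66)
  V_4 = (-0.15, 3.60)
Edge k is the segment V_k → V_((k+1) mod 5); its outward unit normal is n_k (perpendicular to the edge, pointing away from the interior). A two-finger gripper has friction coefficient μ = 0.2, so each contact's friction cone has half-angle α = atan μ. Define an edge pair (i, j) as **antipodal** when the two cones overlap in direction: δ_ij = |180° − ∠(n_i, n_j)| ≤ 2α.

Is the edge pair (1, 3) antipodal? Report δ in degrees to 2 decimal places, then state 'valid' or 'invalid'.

α = atan 0.2 = 11.31°;  2α = 22.62°
edge 1: e_1 = (+4.12, +2.62);  n_1 = (+0.5366, -0.8438)
edge 3: e_3 = (-1.77, +0.94);  n_3 = (+0.4690, +0.8832)
∠(n_1, n_3) = 119.58°
δ = |180° − 119.58°| = 60.42°
60.42° > 2α = 22.62°  →  invalid

δ = 60.42°, invalid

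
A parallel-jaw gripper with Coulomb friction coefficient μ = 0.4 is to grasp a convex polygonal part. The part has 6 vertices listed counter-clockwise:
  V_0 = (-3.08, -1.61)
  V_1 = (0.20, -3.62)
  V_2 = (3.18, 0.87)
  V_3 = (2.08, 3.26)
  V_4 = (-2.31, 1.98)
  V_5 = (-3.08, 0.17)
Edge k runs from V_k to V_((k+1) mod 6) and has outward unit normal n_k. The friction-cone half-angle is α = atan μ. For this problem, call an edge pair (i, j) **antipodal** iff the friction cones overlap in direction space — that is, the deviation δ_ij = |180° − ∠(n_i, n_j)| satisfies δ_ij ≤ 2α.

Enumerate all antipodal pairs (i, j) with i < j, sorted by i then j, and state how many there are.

α = atan 0.4 = 21.80°;  2α = 43.60°
n_0 = (-0.5225, -0.8526)
n_1 = (+0.8332, -0.5530)
n_2 = (+0.9084, +0.4181)
n_3 = (-0.2799, +0.9600)
n_4 = (-0.9202, +0.3915)
n_5 = (-1.0000, -0.0000)
  (0,1): δ = 92.07°  ·
  (0,2): δ = 33.79°  ✓
  (0,3): δ = 47.76°  ·
  (0,4): δ = 98.45°  ·
  (0,5): δ = 121.50°  ·
  (1,2): δ = 121.71°  ·
  (1,3): δ = 40.17°  ✓
  (1,4): δ = 10.53°  ✓
  (1,5): δ = 33.57°  ✓
  (2,3): δ = 98.46°  ·
  (2,4): δ = 47.76°  ·
  (2,5): δ = 24.71°  ✓
  (3,4): δ = 129.30°  ·
  (3,5): δ = 106.26°  ·
  (4,5): δ = 156.95°  ·
antipodal pairs: 5

count = 5; pairs: (0,2), (1,3), (1,4), (1,5), (2,5)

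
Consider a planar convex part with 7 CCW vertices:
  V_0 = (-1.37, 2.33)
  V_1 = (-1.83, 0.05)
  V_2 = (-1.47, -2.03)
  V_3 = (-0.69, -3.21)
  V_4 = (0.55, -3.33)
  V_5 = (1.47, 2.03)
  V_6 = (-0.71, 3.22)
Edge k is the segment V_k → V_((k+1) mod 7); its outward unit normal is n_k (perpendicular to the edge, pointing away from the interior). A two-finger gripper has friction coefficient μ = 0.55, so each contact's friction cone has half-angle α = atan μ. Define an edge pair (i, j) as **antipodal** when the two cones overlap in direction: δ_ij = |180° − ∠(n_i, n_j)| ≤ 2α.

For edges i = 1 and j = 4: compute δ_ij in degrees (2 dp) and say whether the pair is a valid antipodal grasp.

α = atan 0.55 = 28.81°;  2α = 57.62°
edge 1: e_1 = (+0.36, -2.08);  n_1 = (-0.9854, -0.1705)
edge 4: e_4 = (+0.92, +5.36);  n_4 = (+0.9856, -0.1692)
∠(n_1, n_4) = 160.44°
δ = |180° − 160.44°| = 19.56°
19.56° ≤ 2α = 57.62°  →  valid

δ = 19.56°, valid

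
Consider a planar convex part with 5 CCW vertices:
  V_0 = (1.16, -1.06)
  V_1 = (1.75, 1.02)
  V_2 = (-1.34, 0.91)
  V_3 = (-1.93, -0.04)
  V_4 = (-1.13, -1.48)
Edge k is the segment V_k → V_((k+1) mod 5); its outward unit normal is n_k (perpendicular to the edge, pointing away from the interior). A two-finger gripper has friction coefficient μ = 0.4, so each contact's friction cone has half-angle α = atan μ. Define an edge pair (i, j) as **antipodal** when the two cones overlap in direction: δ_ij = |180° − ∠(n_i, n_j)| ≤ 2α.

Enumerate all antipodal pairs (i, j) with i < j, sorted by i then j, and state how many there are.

α = atan 0.4 = 21.80°;  2α = 43.60°
n_0 = (+0.9620, -0.2729)
n_1 = (-0.0356, +0.9994)
n_2 = (-0.8495, +0.5276)
n_3 = (-0.8742, -0.4856)
n_4 = (+0.1804, -0.9836)
  (0,1): δ = 72.13°  ·
  (0,2): δ = 16.01°  ✓
  (0,3): δ = 44.89°  ·
  (0,4): δ = 116.23°  ·
  (1,2): δ = 123.88°  ·
  (1,3): δ = 62.98°  ·
  (1,4): δ = 8.35°  ✓
  (2,3): δ = 119.10°  ·
  (2,4): δ = 47.76°  ·
  (3,4): δ = 108.66°  ·
antipodal pairs: 2

count = 2; pairs: (0,2), (1,4)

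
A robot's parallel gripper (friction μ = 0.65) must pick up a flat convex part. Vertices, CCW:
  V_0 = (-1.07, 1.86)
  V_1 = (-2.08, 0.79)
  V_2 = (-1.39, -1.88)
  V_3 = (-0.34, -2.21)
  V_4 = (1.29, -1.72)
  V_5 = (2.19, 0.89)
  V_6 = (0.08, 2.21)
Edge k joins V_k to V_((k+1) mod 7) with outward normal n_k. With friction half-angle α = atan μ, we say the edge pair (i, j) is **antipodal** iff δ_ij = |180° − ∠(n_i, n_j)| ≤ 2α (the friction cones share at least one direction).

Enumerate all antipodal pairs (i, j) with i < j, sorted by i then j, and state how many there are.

α = atan 0.65 = 33.02°;  2α = 66.05°
n_0 = (-0.7272, +0.6864)
n_1 = (-0.9682, -0.2502)
n_2 = (-0.2998, -0.9540)
n_3 = (+0.2879, -0.9577)
n_4 = (+0.9454, -0.3260)
n_5 = (+0.5304, +0.8478)
n_6 = (-0.2912, +0.9567)
  (0,1): δ = 122.16°  ·
  (0,2): δ = 64.10°  ✓
  (0,3): δ = 29.92°  ✓
  (0,4): δ = 24.32°  ✓
  (0,5): δ = 101.32°  ·
  (0,6): δ = 150.28°  ·
  (1,2): δ = 121.94°  ·
  (1,3): δ = 87.76°  ·
  (1,4): δ = 33.52°  ✓
  (1,5): δ = 43.48°  ✓
  (1,6): δ = 92.44°  ·
  (2,3): δ = 145.82°  ·
  (2,4): δ = 91.58°  ·
  (2,5): δ = 14.58°  ✓
  (2,6): δ = 34.37°  ✓
  (3,4): δ = 125.76°  ·
  (3,5): δ = 48.76°  ✓
  (3,6): δ = 0.20°  ✓
  (4,5): δ = 103.00°  ·
  (4,6): δ = 54.05°  ✓
  (5,6): δ = 131.04°  ·
antipodal pairs: 10

count = 10; pairs: (0,2), (0,3), (0,4), (1,4), (1,5), (2,5), (2,6), (3,5), (3,6), (4,6)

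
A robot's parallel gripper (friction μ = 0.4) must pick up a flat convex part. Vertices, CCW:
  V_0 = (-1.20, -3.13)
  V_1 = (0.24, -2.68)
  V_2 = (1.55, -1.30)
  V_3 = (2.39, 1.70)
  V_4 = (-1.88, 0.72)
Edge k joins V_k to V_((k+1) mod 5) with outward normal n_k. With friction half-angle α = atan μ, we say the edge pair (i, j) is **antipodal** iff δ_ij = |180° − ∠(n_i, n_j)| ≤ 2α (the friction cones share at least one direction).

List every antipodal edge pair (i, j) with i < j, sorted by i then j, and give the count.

count = 3; pairs: (0,3), (1,3), (2,4)

α = atan 0.4 = 21.80°;  2α = 43.60°
n_0 = (+0.2983, -0.9545)
n_1 = (+0.7253, -0.6885)
n_2 = (+0.9630, -0.2696)
n_3 = (-0.2237, +0.9747)
n_4 = (-0.9848, -0.1739)
  (0,1): δ = 150.86°  ·
  (0,2): δ = 123.00°  ·
  (0,3): δ = 4.43°  ✓
  (0,4): δ = 82.66°  ·
  (1,2): δ = 152.13°  ·
  (1,3): δ = 33.56°  ✓
  (1,4): δ = 53.53°  ·
  (2,3): δ = 61.43°  ·
  (2,4): δ = 25.66°  ✓
  (3,4): δ = 92.91°  ·
antipodal pairs: 3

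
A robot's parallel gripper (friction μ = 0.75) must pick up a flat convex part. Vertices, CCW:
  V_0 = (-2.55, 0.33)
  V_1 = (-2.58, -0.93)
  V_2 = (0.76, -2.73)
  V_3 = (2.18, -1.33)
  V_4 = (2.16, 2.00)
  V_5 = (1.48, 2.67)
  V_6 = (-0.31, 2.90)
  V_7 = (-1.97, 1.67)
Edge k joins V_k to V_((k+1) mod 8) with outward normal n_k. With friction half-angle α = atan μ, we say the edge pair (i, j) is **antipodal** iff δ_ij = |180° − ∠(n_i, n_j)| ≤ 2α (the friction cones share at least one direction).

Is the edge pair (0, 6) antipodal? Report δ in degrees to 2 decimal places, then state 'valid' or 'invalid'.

δ = 127.90°, invalid

α = atan 0.75 = 36.87°;  2α = 73.74°
edge 0: e_0 = (-0.03, -1.26);  n_0 = (-0.9997, +0.0238)
edge 6: e_6 = (-1.66, -1.23);  n_6 = (-0.5953, +0.8035)
∠(n_0, n_6) = 52.10°
δ = |180° − 52.10°| = 127.90°
127.90° > 2α = 73.74°  →  invalid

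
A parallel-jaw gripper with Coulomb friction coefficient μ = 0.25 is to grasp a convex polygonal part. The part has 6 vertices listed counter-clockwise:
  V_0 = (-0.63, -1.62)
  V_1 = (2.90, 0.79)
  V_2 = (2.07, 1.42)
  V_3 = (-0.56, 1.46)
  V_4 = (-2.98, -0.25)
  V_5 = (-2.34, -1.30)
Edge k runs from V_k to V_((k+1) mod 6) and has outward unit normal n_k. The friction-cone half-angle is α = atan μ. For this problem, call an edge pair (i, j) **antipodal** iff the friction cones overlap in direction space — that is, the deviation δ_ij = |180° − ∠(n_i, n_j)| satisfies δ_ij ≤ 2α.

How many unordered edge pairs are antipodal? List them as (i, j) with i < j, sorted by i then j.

α = atan 0.25 = 14.04°;  2α = 28.07°
n_0 = (+0.5638, -0.8259)
n_1 = (+0.6046, +0.7965)
n_2 = (+0.0152, +0.9999)
n_3 = (-0.5771, +0.8167)
n_4 = (-0.8539, -0.5205)
n_5 = (-0.1839, -0.9829)
  (0,1): δ = 71.52°  ·
  (0,2): δ = 35.19°  ·
  (0,3): δ = 0.92°  ✓
  (0,4): δ = 87.04°  ·
  (0,5): δ = 135.08°  ·
  (1,2): δ = 143.67°  ·
  (1,3): δ = 107.55°  ·
  (1,4): δ = 21.44°  ✓
  (1,5): δ = 26.60°  ✓
  (2,3): δ = 143.88°  ·
  (2,4): δ = 57.77°  ·
  (2,5): δ = 9.73°  ✓
  (3,4): δ = 93.88°  ·
  (3,5): δ = 45.84°  ·
  (4,5): δ = 131.96°  ·
antipodal pairs: 4

count = 4; pairs: (0,3), (1,4), (1,5), (2,5)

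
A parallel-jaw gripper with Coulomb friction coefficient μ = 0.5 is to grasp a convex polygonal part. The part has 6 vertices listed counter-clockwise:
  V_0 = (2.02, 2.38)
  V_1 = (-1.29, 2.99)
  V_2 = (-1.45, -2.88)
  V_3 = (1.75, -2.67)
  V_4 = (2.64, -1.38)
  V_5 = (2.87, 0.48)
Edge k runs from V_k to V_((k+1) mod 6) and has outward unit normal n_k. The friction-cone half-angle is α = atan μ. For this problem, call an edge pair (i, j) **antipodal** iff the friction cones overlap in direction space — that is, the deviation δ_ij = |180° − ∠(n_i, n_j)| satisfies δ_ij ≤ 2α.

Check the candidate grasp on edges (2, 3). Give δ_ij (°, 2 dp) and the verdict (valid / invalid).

α = atan 0.5 = 26.57°;  2α = 53.13°
edge 2: e_2 = (+3.20, +0.21);  n_2 = (+0.0655, -0.9979)
edge 3: e_3 = (+0.89, +1.29);  n_3 = (+0.8231, -0.5679)
∠(n_2, n_3) = 51.64°
δ = |180° − 51.64°| = 128.36°
128.36° > 2α = 53.13°  →  invalid

δ = 128.36°, invalid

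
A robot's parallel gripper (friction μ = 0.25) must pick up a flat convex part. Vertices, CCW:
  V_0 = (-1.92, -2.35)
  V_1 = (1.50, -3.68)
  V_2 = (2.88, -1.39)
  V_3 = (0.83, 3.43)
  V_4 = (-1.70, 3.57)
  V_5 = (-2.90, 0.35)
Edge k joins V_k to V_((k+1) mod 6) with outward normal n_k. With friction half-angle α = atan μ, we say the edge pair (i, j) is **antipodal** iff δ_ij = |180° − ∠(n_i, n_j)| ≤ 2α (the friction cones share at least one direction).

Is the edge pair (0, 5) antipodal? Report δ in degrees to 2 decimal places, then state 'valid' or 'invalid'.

δ = 131.20°, invalid

α = atan 0.25 = 14.04°;  2α = 28.07°
edge 0: e_0 = (+3.42, -1.33);  n_0 = (-0.3624, -0.9320)
edge 5: e_5 = (+0.98, -2.70);  n_5 = (-0.9400, -0.3412)
∠(n_0, n_5) = 48.80°
δ = |180° − 48.80°| = 131.20°
131.20° > 2α = 28.07°  →  invalid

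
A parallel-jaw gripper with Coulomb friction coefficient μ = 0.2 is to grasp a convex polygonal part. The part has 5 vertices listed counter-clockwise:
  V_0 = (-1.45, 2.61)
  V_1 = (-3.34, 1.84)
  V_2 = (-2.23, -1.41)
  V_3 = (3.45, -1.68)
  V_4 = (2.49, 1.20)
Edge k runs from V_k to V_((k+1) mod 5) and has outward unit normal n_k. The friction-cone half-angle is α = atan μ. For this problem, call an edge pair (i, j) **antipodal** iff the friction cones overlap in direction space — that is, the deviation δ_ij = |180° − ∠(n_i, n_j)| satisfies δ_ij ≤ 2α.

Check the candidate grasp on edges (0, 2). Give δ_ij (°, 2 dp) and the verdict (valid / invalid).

α = atan 0.2 = 11.31°;  2α = 22.62°
edge 0: e_0 = (-1.89, -0.77);  n_0 = (-0.3773, +0.9261)
edge 2: e_2 = (+5.68, -0.27);  n_2 = (-0.0475, -0.9989)
∠(n_0, n_2) = 155.11°
δ = |180° − 155.11°| = 24.89°
24.89° > 2α = 22.62°  →  invalid

δ = 24.89°, invalid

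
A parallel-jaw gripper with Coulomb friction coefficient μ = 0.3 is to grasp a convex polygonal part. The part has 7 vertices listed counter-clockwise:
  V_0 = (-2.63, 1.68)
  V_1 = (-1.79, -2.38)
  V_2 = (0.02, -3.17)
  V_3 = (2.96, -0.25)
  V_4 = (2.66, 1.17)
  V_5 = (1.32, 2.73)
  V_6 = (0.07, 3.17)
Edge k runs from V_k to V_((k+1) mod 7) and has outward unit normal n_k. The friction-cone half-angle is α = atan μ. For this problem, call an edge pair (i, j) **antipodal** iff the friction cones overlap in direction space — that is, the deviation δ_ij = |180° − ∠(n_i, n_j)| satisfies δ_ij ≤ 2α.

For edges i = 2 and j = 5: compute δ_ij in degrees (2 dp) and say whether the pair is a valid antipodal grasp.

δ = 64.20°, invalid

α = atan 0.3 = 16.70°;  2α = 33.40°
edge 2: e_2 = (+2.94, +2.92);  n_2 = (+0.7047, -0.7095)
edge 5: e_5 = (-1.25, +0.44);  n_5 = (+0.3320, +0.9433)
∠(n_2, n_5) = 115.80°
δ = |180° − 115.80°| = 64.20°
64.20° > 2α = 33.40°  →  invalid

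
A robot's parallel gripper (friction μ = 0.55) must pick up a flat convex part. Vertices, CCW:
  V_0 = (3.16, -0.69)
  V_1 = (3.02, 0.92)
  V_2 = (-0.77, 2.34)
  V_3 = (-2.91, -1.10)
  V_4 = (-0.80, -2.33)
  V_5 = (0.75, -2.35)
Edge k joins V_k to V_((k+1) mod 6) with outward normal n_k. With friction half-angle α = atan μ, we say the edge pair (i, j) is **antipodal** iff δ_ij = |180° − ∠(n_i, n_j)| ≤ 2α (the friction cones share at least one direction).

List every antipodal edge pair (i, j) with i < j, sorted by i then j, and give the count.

α = atan 0.55 = 28.81°;  2α = 57.62°
n_0 = (+0.9962, +0.0866)
n_1 = (+0.3509, +0.9364)
n_2 = (-0.8491, +0.5282)
n_3 = (-0.5036, -0.8639)
n_4 = (-0.0129, -0.9999)
n_5 = (+0.5673, -0.8235)
  (0,1): δ = 115.51°  ·
  (0,2): δ = 36.86°  ✓
  (0,3): δ = 54.79°  ✓
  (0,4): δ = 84.29°  ·
  (0,5): δ = 119.59°  ·
  (1,2): δ = 101.35°  ·
  (1,3): δ = 9.70°  ✓
  (1,4): δ = 19.80°  ✓
  (1,5): δ = 55.10°  ✓
  (2,3): δ = 88.35°  ·
  (2,4): δ = 58.85°  ·
  (2,5): δ = 23.56°  ✓
  (3,4): δ = 150.50°  ·
  (3,5): δ = 115.20°  ·
  (4,5): δ = 144.70°  ·
antipodal pairs: 6

count = 6; pairs: (0,2), (0,3), (1,3), (1,4), (1,5), (2,5)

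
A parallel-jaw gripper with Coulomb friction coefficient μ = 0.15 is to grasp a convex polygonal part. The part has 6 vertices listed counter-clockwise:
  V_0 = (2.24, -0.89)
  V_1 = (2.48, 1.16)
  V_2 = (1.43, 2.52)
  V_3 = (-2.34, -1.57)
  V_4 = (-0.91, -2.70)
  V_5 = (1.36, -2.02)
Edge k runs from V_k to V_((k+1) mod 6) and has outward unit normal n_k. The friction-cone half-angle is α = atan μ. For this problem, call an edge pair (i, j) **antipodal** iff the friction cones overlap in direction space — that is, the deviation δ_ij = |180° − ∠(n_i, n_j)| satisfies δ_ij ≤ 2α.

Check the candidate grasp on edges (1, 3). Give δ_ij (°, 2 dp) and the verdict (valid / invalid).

α = atan 0.15 = 8.53°;  2α = 17.06°
edge 1: e_1 = (-1.05, +1.36);  n_1 = (+0.7915, +0.6111)
edge 3: e_3 = (+1.43, -1.13);  n_3 = (-0.6200, -0.7846)
∠(n_1, n_3) = 165.99°
δ = |180° − 165.99°| = 14.01°
14.01° ≤ 2α = 17.06°  →  valid

δ = 14.01°, valid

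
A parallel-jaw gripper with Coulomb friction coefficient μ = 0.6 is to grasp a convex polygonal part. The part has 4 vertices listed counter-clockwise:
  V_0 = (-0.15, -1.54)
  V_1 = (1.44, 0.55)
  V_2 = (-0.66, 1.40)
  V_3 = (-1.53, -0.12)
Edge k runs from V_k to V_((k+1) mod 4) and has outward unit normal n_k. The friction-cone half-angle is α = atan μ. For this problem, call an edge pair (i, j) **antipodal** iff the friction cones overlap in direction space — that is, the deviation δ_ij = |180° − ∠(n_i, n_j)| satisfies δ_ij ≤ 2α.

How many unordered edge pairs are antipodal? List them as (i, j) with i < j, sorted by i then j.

count = 2; pairs: (0,2), (1,3)

α = atan 0.6 = 30.96°;  2α = 61.93°
n_0 = (+0.7959, -0.6055)
n_1 = (+0.3752, +0.9269)
n_2 = (-0.8679, +0.4968)
n_3 = (-0.7171, -0.6969)
  (0,1): δ = 74.77°  ·
  (0,2): δ = 7.48°  ✓
  (0,3): δ = 81.44°  ·
  (1,2): δ = 97.75°  ·
  (1,3): δ = 23.78°  ✓
  (2,3): δ = 106.03°  ·
antipodal pairs: 2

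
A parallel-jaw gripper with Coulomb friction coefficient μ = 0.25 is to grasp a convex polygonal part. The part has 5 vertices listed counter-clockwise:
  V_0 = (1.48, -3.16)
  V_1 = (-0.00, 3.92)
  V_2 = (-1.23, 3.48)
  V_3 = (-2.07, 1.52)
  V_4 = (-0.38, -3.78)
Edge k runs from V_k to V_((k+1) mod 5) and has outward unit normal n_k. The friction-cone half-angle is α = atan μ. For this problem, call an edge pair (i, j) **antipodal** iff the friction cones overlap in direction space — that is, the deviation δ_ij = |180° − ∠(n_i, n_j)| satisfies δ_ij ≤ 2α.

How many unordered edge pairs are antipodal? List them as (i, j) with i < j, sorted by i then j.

α = atan 0.25 = 14.04°;  2α = 28.07°
n_0 = (+0.9788, +0.2046)
n_1 = (-0.3368, +0.9416)
n_2 = (-0.9191, +0.3939)
n_3 = (-0.9527, -0.3038)
n_4 = (+0.3162, -0.9487)
  (0,1): δ = 82.12°  ·
  (0,2): δ = 35.01°  ·
  (0,3): δ = 5.88°  ✓
  (0,4): δ = 96.63°  ·
  (1,2): δ = 132.88°  ·
  (1,3): δ = 92.00°  ·
  (1,4): δ = 1.25°  ✓
  (2,3): δ = 139.12°  ·
  (2,4): δ = 48.37°  ·
  (3,4): δ = 89.25°  ·
antipodal pairs: 2

count = 2; pairs: (0,3), (1,4)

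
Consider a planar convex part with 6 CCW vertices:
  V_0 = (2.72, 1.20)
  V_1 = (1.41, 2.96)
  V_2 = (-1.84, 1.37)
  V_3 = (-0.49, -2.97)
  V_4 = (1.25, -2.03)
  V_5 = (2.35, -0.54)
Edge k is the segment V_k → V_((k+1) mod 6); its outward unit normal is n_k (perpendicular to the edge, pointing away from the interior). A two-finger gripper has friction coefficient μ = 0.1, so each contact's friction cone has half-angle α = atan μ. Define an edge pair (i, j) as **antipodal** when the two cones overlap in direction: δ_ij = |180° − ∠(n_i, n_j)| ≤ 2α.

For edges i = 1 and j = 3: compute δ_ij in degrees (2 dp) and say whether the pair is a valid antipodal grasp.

δ = 2.31°, valid

α = atan 0.1 = 5.71°;  2α = 11.42°
edge 1: e_1 = (-3.25, -1.59);  n_1 = (-0.4395, +0.8983)
edge 3: e_3 = (+1.74, +0.94);  n_3 = (+0.4753, -0.8798)
∠(n_1, n_3) = 177.69°
δ = |180° − 177.69°| = 2.31°
2.31° ≤ 2α = 11.42°  →  valid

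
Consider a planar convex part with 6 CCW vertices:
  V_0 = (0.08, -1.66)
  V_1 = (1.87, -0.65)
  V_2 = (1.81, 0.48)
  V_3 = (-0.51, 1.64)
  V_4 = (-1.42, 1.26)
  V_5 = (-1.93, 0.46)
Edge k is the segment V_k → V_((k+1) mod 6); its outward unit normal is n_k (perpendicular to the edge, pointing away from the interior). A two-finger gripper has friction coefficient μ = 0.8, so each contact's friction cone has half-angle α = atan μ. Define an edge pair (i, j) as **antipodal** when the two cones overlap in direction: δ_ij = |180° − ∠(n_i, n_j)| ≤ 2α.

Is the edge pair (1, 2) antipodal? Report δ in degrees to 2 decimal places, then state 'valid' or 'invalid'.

α = atan 0.8 = 38.66°;  2α = 77.32°
edge 1: e_1 = (-0.06, +1.13);  n_1 = (+0.9986, +0.0530)
edge 2: e_2 = (-2.32, +1.16);  n_2 = (+0.4472, +0.8944)
∠(n_1, n_2) = 60.40°
δ = |180° − 60.40°| = 119.60°
119.60° > 2α = 77.32°  →  invalid

δ = 119.60°, invalid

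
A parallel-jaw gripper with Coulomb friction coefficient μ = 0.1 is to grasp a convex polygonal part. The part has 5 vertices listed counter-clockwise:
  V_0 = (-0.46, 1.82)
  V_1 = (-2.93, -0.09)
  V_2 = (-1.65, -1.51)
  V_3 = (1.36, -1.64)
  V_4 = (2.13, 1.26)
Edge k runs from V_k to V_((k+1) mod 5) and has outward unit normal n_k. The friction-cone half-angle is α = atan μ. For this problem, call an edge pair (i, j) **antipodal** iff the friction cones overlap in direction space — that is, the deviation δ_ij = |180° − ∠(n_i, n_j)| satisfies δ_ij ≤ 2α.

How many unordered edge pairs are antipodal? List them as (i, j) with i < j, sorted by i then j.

α = atan 0.1 = 5.71°;  2α = 11.42°
n_0 = (-0.6117, +0.7911)
n_1 = (-0.7428, -0.6695)
n_2 = (-0.0431, -0.9991)
n_3 = (+0.9665, -0.2566)
n_4 = (+0.2113, +0.9774)
  (0,1): δ = 85.68°  ·
  (0,2): δ = 40.19°  ·
  (0,3): δ = 37.42°  ·
  (0,4): δ = 130.09°  ·
  (1,2): δ = 134.50°  ·
  (1,3): δ = 56.90°  ·
  (1,4): δ = 35.77°  ·
  (2,3): δ = 102.40°  ·
  (2,4): δ = 9.73°  ✓
  (3,4): δ = 87.33°  ·
antipodal pairs: 1

count = 1; pairs: (2,4)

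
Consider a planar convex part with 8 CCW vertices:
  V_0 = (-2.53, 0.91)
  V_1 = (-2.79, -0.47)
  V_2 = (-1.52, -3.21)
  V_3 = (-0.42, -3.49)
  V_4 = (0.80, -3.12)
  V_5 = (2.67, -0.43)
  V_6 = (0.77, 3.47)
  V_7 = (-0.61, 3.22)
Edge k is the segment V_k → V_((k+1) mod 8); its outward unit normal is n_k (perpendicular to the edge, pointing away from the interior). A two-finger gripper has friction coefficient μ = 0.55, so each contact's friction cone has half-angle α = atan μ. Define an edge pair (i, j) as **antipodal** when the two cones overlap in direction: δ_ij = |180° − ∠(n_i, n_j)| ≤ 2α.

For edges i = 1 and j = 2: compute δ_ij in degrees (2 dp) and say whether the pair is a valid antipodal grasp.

α = atan 0.55 = 28.81°;  2α = 57.62°
edge 1: e_1 = (+1.27, -2.74);  n_1 = (-0.9073, -0.4205)
edge 2: e_2 = (+1.10, -0.28);  n_2 = (-0.2467, -0.9691)
∠(n_1, n_2) = 50.85°
δ = |180° − 50.85°| = 129.15°
129.15° > 2α = 57.62°  →  invalid

δ = 129.15°, invalid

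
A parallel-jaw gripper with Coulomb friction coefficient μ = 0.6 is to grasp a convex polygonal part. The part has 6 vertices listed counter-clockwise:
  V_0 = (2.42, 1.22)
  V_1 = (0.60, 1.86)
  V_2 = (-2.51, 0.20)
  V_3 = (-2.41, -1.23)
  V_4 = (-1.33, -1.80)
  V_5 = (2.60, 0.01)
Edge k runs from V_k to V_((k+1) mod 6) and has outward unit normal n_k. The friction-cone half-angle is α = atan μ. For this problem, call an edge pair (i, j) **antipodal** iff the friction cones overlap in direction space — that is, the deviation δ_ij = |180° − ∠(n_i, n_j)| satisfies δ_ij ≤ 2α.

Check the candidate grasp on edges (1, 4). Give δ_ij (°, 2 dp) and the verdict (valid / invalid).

α = atan 0.6 = 30.96°;  2α = 61.93°
edge 1: e_1 = (-3.11, -1.66);  n_1 = (-0.4709, +0.8822)
edge 4: e_4 = (+3.93, +1.81);  n_4 = (+0.4183, -0.9083)
∠(n_1, n_4) = 176.64°
δ = |180° − 176.64°| = 3.36°
3.36° ≤ 2α = 61.93°  →  valid

δ = 3.36°, valid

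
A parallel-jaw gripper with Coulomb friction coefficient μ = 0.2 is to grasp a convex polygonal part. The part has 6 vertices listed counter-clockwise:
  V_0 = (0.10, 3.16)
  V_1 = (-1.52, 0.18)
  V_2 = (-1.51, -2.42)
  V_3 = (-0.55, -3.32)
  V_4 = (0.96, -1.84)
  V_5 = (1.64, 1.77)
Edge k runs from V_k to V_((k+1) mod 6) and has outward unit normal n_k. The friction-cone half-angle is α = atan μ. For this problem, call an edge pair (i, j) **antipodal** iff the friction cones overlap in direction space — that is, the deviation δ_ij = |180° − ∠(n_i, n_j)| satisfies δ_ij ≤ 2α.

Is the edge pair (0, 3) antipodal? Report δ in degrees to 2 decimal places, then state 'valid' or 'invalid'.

δ = 17.05°, valid

α = atan 0.2 = 11.31°;  2α = 22.62°
edge 0: e_0 = (-1.62, -2.98);  n_0 = (-0.8786, +0.4776)
edge 3: e_3 = (+1.51, +1.48);  n_3 = (+0.7000, -0.7142)
∠(n_0, n_3) = 162.95°
δ = |180° − 162.95°| = 17.05°
17.05° ≤ 2α = 22.62°  →  valid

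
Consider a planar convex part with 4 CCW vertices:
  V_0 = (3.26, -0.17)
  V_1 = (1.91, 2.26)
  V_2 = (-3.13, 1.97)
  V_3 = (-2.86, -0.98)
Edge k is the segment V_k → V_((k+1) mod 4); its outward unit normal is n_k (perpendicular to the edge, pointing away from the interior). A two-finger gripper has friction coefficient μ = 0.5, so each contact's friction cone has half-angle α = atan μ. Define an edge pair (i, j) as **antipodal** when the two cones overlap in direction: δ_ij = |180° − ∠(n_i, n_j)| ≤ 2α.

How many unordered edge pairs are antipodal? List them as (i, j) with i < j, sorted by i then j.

count = 2; pairs: (0,2), (1,3)

α = atan 0.5 = 26.57°;  2α = 53.13°
n_0 = (+0.8742, +0.4856)
n_1 = (-0.0574, +0.9983)
n_2 = (-0.9958, -0.0911)
n_3 = (+0.1312, -0.9914)
  (0,1): δ = 115.76°  ·
  (0,2): δ = 23.83°  ✓
  (0,3): δ = 68.48°  ·
  (1,2): δ = 88.06°  ·
  (1,3): δ = 4.25°  ✓
  (2,3): δ = 87.69°  ·
antipodal pairs: 2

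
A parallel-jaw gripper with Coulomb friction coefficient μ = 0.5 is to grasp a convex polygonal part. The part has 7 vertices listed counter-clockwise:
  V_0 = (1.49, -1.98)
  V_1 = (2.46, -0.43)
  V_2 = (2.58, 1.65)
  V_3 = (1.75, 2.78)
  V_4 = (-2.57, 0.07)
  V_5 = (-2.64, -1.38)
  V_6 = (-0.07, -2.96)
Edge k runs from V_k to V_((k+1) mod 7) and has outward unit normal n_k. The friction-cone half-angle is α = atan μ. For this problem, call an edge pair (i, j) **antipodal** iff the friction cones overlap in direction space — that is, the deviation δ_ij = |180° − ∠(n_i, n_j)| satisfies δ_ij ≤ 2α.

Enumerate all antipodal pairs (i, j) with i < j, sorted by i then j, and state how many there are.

count = 6; pairs: (0,3), (0,4), (1,4), (2,4), (2,5), (3,6)

α = atan 0.5 = 26.57°;  2α = 53.13°
n_0 = (+0.8477, -0.5305)
n_1 = (+0.9983, -0.0576)
n_2 = (+0.8060, +0.5920)
n_3 = (-0.5314, +0.8471)
n_4 = (-0.9988, +0.0482)
n_5 = (-0.5237, -0.8519)
n_6 = (+0.5319, -0.8468)
  (0,1): δ = 151.26°  ·
  (0,2): δ = 111.66°  ·
  (0,3): δ = 25.86°  ✓
  (0,4): δ = 29.27°  ✓
  (0,5): δ = 90.46°  ·
  (0,6): δ = 154.18°  ·
  (1,2): δ = 140.40°  ·
  (1,3): δ = 54.60°  ·
  (1,4): δ = 0.54°  ✓
  (1,5): δ = 61.72°  ·
  (1,6): δ = 125.44°  ·
  (2,3): δ = 94.20°  ·
  (2,4): δ = 39.06°  ✓
  (2,5): δ = 22.12°  ✓
  (2,6): δ = 85.84°  ·
  (3,4): δ = 124.86°  ·
  (3,5): δ = 63.68°  ·
  (3,6): δ = 0.04°  ✓
  (4,5): δ = 118.82°  ·
  (4,6): δ = 55.10°  ·
  (5,6): δ = 116.28°  ·
antipodal pairs: 6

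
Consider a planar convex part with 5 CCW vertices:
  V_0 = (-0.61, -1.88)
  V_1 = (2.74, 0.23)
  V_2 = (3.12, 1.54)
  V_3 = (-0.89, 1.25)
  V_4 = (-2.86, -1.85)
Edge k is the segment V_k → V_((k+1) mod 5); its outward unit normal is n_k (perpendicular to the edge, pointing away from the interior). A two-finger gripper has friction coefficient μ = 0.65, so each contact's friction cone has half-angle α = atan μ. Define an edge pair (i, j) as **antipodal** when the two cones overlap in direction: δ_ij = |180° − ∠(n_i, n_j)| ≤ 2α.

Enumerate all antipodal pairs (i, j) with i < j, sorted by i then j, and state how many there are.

count = 5; pairs: (0,2), (0,3), (1,3), (2,4), (3,4)

α = atan 0.65 = 33.02°;  2α = 66.05°
n_0 = (+0.5329, -0.8461)
n_1 = (+0.9604, -0.2786)
n_2 = (-0.0721, +0.9974)
n_3 = (-0.8440, +0.5363)
n_4 = (-0.0133, -0.9999)
  (0,1): δ = 138.38°  ·
  (0,2): δ = 28.07°  ✓
  (0,3): δ = 25.36°  ✓
  (0,4): δ = 147.03°  ·
  (1,2): δ = 69.69°  ·
  (1,3): δ = 16.26°  ✓
  (1,4): δ = 105.41°  ·
  (2,3): δ = 126.57°  ·
  (2,4): δ = 4.90°  ✓
  (3,4): δ = 58.33°  ✓
antipodal pairs: 5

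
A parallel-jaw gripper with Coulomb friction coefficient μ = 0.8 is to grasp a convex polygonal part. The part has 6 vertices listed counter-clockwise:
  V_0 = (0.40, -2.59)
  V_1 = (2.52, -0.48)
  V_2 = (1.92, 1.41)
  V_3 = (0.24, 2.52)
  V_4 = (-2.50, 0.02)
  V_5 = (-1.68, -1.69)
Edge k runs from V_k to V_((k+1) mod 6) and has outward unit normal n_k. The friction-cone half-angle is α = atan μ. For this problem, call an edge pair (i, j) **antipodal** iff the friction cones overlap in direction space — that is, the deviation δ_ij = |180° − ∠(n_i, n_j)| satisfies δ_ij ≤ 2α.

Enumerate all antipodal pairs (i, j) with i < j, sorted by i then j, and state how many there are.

count = 8; pairs: (0,3), (0,4), (1,3), (1,4), (1,5), (2,4), (2,5), (3,5)

α = atan 0.8 = 38.66°;  2α = 77.32°
n_0 = (+0.7054, -0.7088)
n_1 = (+0.9531, +0.3026)
n_2 = (+0.5513, +0.8343)
n_3 = (-0.6740, +0.7387)
n_4 = (-0.9017, -0.4324)
n_5 = (-0.3971, -0.9178)
  (0,1): δ = 117.25°  ·
  (0,2): δ = 78.32°  ·
  (0,3): δ = 2.49°  ✓
  (0,4): δ = 70.75°  ✓
  (0,5): δ = 111.74°  ·
  (1,2): δ = 141.07°  ·
  (1,3): δ = 65.23°  ✓
  (1,4): δ = 8.01°  ✓
  (1,5): δ = 48.99°  ✓
  (2,3): δ = 104.17°  ·
  (2,4): δ = 30.93°  ✓
  (2,5): δ = 10.06°  ✓
  (3,4): δ = 106.76°  ·
  (3,5): δ = 65.78°  ✓
  (4,5): δ = 139.02°  ·
antipodal pairs: 8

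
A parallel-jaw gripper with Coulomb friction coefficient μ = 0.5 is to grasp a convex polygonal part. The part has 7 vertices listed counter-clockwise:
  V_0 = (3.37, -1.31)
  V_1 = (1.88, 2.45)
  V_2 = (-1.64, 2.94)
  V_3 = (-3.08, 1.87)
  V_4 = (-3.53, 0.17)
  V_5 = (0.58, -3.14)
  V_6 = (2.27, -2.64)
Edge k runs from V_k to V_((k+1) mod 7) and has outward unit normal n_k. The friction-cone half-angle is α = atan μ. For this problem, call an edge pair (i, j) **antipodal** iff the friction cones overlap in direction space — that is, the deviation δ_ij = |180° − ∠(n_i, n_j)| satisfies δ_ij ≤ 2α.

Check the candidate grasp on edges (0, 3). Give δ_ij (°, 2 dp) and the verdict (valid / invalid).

δ = 36.44°, valid

α = atan 0.5 = 26.57°;  2α = 53.13°
edge 0: e_0 = (-1.49, +3.76);  n_0 = (+0.9297, +0.3684)
edge 3: e_3 = (-0.45, -1.70);  n_3 = (-0.9667, +0.2559)
∠(n_0, n_3) = 143.56°
δ = |180° − 143.56°| = 36.44°
36.44° ≤ 2α = 53.13°  →  valid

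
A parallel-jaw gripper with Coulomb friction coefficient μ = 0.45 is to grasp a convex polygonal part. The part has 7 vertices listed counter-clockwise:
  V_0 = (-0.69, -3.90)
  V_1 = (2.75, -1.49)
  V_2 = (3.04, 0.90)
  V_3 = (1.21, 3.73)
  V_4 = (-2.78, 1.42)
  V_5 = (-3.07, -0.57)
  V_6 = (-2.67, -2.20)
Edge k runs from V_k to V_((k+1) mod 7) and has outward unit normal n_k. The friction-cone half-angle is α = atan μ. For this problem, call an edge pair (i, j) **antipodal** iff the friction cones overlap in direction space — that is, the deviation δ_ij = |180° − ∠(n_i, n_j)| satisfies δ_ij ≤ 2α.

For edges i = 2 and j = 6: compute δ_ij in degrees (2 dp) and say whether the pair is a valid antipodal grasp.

α = atan 0.45 = 24.23°;  2α = 48.46°
edge 2: e_2 = (-1.83, +2.83);  n_2 = (+0.8397, +0.5430)
edge 6: e_6 = (+1.98, -1.70);  n_6 = (-0.6514, -0.7587)
∠(n_2, n_6) = 163.54°
δ = |180° − 163.54°| = 16.46°
16.46° ≤ 2α = 48.46°  →  valid

δ = 16.46°, valid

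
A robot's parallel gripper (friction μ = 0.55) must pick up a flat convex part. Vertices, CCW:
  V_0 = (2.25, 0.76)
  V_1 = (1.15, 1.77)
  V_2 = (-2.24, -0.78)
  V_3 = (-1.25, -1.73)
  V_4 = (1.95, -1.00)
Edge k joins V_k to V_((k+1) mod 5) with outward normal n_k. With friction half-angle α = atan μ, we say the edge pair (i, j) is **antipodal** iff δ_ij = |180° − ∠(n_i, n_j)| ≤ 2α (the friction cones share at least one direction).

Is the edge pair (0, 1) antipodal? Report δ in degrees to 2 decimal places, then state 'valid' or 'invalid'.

δ = 100.49°, invalid

α = atan 0.55 = 28.81°;  2α = 57.62°
edge 0: e_0 = (-1.10, +1.01);  n_0 = (+0.6763, +0.7366)
edge 1: e_1 = (-3.39, -2.55);  n_1 = (-0.6011, +0.7992)
∠(n_0, n_1) = 79.51°
δ = |180° − 79.51°| = 100.49°
100.49° > 2α = 57.62°  →  invalid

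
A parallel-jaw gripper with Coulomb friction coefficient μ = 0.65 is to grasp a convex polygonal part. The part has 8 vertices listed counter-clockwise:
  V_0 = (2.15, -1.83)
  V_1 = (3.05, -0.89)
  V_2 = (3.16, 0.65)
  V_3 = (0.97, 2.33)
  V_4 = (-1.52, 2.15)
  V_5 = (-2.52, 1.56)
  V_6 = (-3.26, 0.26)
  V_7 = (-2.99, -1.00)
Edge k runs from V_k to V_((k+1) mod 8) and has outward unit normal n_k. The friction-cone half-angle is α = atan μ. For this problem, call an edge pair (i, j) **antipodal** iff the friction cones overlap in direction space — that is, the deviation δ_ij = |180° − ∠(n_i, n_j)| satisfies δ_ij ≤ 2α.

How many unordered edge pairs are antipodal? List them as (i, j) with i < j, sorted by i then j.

α = atan 0.65 = 33.02°;  2α = 66.05°
n_0 = (+0.7223, -0.6916)
n_1 = (+0.9975, -0.0712)
n_2 = (+0.6087, +0.7934)
n_3 = (-0.0721, +0.9974)
n_4 = (-0.5081, +0.8613)
n_5 = (-0.8691, +0.4947)
n_6 = (-0.9778, -0.2095)
n_7 = (-0.1594, -0.9872)
  (0,1): δ = 140.33°  ·
  (0,2): δ = 83.74°  ·
  (0,3): δ = 42.11°  ✓
  (0,4): δ = 15.70°  ✓
  (0,5): δ = 14.10°  ✓
  (0,6): δ = 55.85°  ✓
  (0,7): δ = 124.58°  ·
  (1,2): δ = 123.41°  ·
  (1,3): δ = 81.78°  ·
  (1,4): δ = 55.37°  ✓
  (1,5): δ = 25.56°  ✓
  (1,6): δ = 16.18°  ✓
  (1,7): δ = 84.91°  ·
  (2,3): δ = 138.37°  ·
  (2,4): δ = 111.97°  ·
  (2,5): δ = 82.16°  ·
  (2,6): δ = 40.41°  ✓
  (2,7): δ = 28.32°  ✓
  (3,4): δ = 153.59°  ·
  (3,5): δ = 123.78°  ·
  (3,6): δ = 82.04°  ·
  (3,7): δ = 13.31°  ✓
  (4,5): δ = 150.19°  ·
  (4,6): δ = 108.45°  ·
  (4,7): δ = 39.71°  ✓
  (5,6): δ = 138.26°  ·
  (5,7): δ = 69.52°  ·
  (6,7): δ = 111.27°  ·
antipodal pairs: 11

count = 11; pairs: (0,3), (0,4), (0,5), (0,6), (1,4), (1,5), (1,6), (2,6), (2,7), (3,7), (4,7)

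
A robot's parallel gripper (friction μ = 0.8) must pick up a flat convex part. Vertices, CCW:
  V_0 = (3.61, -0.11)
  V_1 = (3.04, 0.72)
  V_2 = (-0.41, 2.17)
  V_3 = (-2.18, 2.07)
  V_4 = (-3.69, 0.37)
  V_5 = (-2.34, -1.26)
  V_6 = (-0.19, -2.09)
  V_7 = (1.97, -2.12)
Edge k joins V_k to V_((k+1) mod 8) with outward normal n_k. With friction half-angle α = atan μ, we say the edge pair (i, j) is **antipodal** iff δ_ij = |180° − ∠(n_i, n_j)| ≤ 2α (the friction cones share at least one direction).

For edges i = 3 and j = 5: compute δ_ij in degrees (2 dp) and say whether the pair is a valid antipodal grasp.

α = atan 0.8 = 38.66°;  2α = 77.32°
edge 3: e_3 = (-1.51, -1.70);  n_3 = (-0.7477, +0.6641)
edge 5: e_5 = (+2.15, -0.83);  n_5 = (-0.3601, -0.9329)
∠(n_3, n_5) = 110.50°
δ = |180° − 110.50°| = 69.50°
69.50° ≤ 2α = 77.32°  →  valid

δ = 69.50°, valid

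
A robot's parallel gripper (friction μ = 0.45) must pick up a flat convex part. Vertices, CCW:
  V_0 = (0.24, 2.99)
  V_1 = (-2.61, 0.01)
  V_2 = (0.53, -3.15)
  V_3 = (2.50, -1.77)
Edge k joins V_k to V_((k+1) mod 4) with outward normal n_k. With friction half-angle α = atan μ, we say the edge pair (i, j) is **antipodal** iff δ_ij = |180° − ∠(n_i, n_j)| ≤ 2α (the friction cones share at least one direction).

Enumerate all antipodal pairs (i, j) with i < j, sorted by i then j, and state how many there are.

α = atan 0.45 = 24.23°;  2α = 48.46°
n_0 = (-0.7227, +0.6912)
n_1 = (-0.7093, -0.7049)
n_2 = (+0.5737, -0.8190)
n_3 = (+0.9034, +0.4289)
  (0,1): δ = 91.46°  ·
  (0,2): δ = 11.27°  ✓
  (0,3): δ = 69.12°  ·
  (1,2): δ = 99.81°  ·
  (1,3): δ = 19.42°  ✓
  (2,3): δ = 99.61°  ·
antipodal pairs: 2

count = 2; pairs: (0,2), (1,3)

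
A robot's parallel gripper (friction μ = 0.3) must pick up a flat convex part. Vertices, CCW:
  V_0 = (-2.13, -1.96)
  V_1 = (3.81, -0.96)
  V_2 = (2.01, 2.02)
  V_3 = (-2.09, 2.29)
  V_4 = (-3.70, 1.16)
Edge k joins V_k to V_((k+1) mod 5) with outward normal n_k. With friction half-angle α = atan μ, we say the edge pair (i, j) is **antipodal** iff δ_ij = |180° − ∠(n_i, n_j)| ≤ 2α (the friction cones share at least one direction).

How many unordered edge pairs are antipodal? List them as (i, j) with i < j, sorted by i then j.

α = atan 0.3 = 16.70°;  2α = 33.40°
n_0 = (+0.1660, -0.9861)
n_1 = (+0.8560, +0.5170)
n_2 = (+0.0657, +0.9978)
n_3 = (-0.5745, +0.8185)
n_4 = (-0.8933, -0.4495)
  (0,1): δ = 68.42°  ·
  (0,2): δ = 13.32°  ✓
  (0,3): δ = 25.51°  ✓
  (0,4): δ = 107.16°  ·
  (1,2): δ = 124.90°  ·
  (1,3): δ = 86.07°  ·
  (1,4): δ = 4.42°  ✓
  (2,3): δ = 141.17°  ·
  (2,4): δ = 59.52°  ·
  (3,4): δ = 98.35°  ·
antipodal pairs: 3

count = 3; pairs: (0,2), (0,3), (1,4)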